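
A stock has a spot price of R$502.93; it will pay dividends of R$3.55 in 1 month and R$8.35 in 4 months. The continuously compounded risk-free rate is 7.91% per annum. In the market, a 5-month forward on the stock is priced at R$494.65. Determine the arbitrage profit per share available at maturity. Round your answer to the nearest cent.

PV(dividends) I = 3.55·e^(−0.0791·1/12) + 8.35·e^(−0.0791·4/12) = 11.6594
Fair forward F* = (S − I)·e^(rT) = (502.93 − 11.6594)·e^0.032958 = 491.2706 × 1.033507 = 507.7316
Market R$494.65 < fair 507.7316: forward underpriced → reverse cash-and-carry (short the stock, invest proceeds at r, pay the dividends, go long the forward).
Profit at T = |F_mkt − F*| = |494.65 − 507.7316| = R$13.08 per share

R$13.08 per share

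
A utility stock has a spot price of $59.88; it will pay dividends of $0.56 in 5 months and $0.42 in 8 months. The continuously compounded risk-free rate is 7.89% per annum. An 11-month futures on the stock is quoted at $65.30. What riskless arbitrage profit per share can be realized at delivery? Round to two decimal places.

$1.94 per share

PV(dividends) I = 0.56·e^(−0.0789·5/12) + 0.42·e^(−0.0789·8/12) = 0.9404
Fair futures F* = (S − I)·e^(rT) = (59.88 − 0.9404)·e^0.072325 = 58.9396 × 1.075005 = 63.3604
Market $65.30 > fair 63.3604: forward overpriced → cash-and-carry (borrow at r, buy the stock and collect the dividends, short the forward).
Profit at T = |F_mkt − F*| = |65.30 − 63.3604| = $1.94 per share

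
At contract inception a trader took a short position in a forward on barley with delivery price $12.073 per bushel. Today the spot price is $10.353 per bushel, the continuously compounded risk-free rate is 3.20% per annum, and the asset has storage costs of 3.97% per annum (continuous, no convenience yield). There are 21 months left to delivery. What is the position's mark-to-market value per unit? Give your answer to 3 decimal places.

$0.318 per bushel

Current fair forward for the remaining 21 months: F = S·e^((r + u)·T), (r + u) = 0.0320 + 0.0397 = 0.0717
F = 10.353 · e^(0.0717 × 21/12) = 10.353 × 1.133687 = 11.7371
Value of long forward = (F − K)·e^(−rT) = (11.7371 − 12.073) · e^(−0.0320·21/12)
= -0.3359 × 0.945539 = -0.318
Short position value = −(long value) = $0.318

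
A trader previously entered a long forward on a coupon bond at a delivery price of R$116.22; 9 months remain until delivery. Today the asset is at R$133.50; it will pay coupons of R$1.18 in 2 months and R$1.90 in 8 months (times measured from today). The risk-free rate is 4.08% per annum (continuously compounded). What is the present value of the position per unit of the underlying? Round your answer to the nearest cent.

R$17.76

PV(remaining coupons) I = 1.18·e^(−0.0408·2/12) + 1.90·e^(−0.0408·8/12) = 3.0210
Current forward F = (S − I)·e^(rT) = (133.50 − 3.0210)·e^(0.0408·9/12) = 130.4790 × 1.031073 = 134.5334
Value (long) = (F − K)·e^(−rT) = (134.5334 − 116.22) × 0.969863 = 17.7615
Value = R$17.76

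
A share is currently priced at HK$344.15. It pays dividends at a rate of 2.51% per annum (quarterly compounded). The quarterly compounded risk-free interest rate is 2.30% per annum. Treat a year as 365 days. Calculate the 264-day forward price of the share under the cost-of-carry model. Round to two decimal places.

HK$343.63

F = S · (1+r/4)^(4T) / (1+q/4)^(4T)
= 344.15 × 1.016726 / 1.018263 = 344.15 × 0.998491
F = HK$343.63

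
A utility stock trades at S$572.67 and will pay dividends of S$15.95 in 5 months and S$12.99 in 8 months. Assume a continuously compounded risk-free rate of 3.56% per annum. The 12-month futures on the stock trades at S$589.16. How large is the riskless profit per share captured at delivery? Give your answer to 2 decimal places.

PV(dividends) I = 15.95·e^(−0.0356·5/12) + 12.99·e^(−0.0356·8/12) = 28.4005
Fair futures F* = (S − I)·e^(rT) = (572.67 − 28.4005)·e^0.035600 = 544.2695 × 1.036241 = 563.9944
Market S$589.16 > fair 563.9944: forward overpriced → cash-and-carry (borrow at r, buy the stock and collect the dividends, short the forward).
Profit at T = |F_mkt − F*| = |589.16 − 563.9944| = S$25.17 per share

S$25.17 per share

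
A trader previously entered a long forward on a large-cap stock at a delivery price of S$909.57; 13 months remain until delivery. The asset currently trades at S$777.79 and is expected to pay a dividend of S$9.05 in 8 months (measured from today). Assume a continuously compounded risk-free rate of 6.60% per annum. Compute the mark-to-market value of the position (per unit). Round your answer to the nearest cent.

-S$77.68

PV(remaining dividends) I = 9.05·e^(−0.0660·8/12) = 8.6604
Current forward F = (S − I)·e^(rT) = (777.79 − 8.6604)·e^(0.0660·13/12) = 769.1296 × 1.074118 = 826.1359
Value (long) = (F − K)·e^(−rT) = (826.1359 − 909.57) × 0.930996 = -77.6768
Value = -S$77.68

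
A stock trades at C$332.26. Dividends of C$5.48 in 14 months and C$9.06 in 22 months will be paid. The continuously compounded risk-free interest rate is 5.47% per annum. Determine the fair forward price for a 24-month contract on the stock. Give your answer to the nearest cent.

C$355.79

PV(dividends) I = 5.48·e^(−0.0547·14/12) + 9.06·e^(−0.0547·22/12)
I = 5.1412 + 8.1955 = 13.3367
F = (S − I)·e^(rT) = (332.26 − 13.3367) · e^(0.0547·24/12)
= 318.9233 · e^0.109400 = 318.9233 × 1.115609 = C$355.79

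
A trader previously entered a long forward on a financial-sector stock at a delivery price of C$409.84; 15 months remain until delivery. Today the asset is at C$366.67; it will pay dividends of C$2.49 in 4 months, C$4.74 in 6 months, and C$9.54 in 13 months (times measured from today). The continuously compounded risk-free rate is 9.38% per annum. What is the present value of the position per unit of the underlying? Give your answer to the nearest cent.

-C$13.38

PV(remaining dividends) I = 2.49·e^(−0.0938·4/12) + 4.74·e^(−0.0938·6/12) + 9.54·e^(−0.0938·13/12) = 15.5544
Current forward F = (S − I)·e^(rT) = (366.67 − 15.5544)·e^(0.0938·15/12) = 351.1156 × 1.124400 = 394.7944
Value (long) = (F − K)·e^(−rT) = (394.7944 − 409.84) × 0.889363 = -13.3810
Value = -C$13.38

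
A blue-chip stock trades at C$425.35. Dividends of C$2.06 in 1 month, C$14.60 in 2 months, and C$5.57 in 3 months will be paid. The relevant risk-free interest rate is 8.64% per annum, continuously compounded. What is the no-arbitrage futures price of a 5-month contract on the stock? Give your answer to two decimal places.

C$418.25

PV(dividends) I = 2.06·e^(−0.0864·1/12) + 14.60·e^(−0.0864·2/12) + 5.57·e^(−0.0864·3/12)
I = 2.0452 + 14.3913 + 5.4510 = 21.8875
F = (S − I)·e^(rT) = (425.35 − 21.8875) · e^(0.0864·5/12)
= 403.4625 · e^0.036000 = 403.4625 × 1.036656 = C$418.25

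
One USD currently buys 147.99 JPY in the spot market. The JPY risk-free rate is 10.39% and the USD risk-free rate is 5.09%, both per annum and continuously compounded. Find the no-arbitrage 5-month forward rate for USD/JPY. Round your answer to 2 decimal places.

F = S·e^((r_JPY − r_USD)T) = 147.99 · e^((0.1039 − 0.0509) × 5/12)
= 147.99 · e^0.022083 = 147.99 × 1.022329
F = 151.29 JPY per USD

151.29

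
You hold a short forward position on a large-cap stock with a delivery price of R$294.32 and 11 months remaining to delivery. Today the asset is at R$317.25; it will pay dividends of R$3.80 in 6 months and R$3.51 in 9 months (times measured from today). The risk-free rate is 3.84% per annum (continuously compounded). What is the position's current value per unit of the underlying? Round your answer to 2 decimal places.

PV(remaining dividends) I = 3.80·e^(−0.0384·6/12) + 3.51·e^(−0.0384·9/12) = 7.1381
Current forward F = (S − I)·e^(rT) = (317.25 − 7.1381)·e^(0.0384·11/12) = 310.1119 × 1.035827 = 321.2223
Value (long) = (F − K)·e^(−rT) = (321.2223 − 294.32) × 0.965412 = 25.9718
Short position value = −(long value) = -R$25.97

-R$25.97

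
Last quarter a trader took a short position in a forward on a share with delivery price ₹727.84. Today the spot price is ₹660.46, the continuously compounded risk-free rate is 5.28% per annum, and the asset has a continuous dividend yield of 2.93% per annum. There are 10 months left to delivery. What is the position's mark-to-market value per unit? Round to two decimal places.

Current fair forward for the remaining 10 months: F = S·e^((r − q)·T), (r − q) = 0.0528 − 0.0293 = 0.0235
F = 660.46 · e^(0.0235 × 10/12) = 660.46 × 1.019776 = 673.5213
Value of long forward = (F − K)·e^(−rT) = (673.5213 − 727.84) · e^(−0.0528·10/12)
= -54.3187 × 0.956954 = -51.98
Short position value = −(long value) = ₹51.98

₹51.98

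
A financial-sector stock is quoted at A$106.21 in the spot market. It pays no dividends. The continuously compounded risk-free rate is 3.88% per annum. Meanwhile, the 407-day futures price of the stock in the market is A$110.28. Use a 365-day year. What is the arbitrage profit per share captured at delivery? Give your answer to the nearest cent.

A$0.63 per share

Fair futures: F* = S·e^(carry·T), with carry = r = 0.0388
F* = 106.21 · e^(0.0388 × 407/365) = 106.21 · e^0.043265 = 106.21 × 1.044215 = A$110.9061
Market A$110.28 < fair A$110.9061: forward underpriced → reverse cash-and-carry (short spot, go long the forward).
At maturity, profit = |F_mkt − F*| = |110.28 − 110.9061| = A$0.63 per share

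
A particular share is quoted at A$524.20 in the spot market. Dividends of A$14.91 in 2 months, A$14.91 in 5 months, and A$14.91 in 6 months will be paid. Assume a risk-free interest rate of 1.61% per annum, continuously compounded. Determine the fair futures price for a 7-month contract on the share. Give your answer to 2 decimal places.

PV(dividends) I = 14.91·e^(−0.0161·2/12) + 14.91·e^(−0.0161·5/12) + 14.91·e^(−0.0161·6/12)
I = 14.8700 + 14.8103 + 14.7905 = 44.4708
F = (S − I)·e^(rT) = (524.20 − 44.4708) · e^(0.0161·7/12)
= 479.7292 · e^0.009392 = 479.7292 × 1.009436 = A$484.26

A$484.26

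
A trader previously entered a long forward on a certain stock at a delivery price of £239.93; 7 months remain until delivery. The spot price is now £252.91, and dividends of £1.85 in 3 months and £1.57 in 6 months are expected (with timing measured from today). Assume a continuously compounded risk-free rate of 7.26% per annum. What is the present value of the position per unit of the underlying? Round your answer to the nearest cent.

PV(remaining dividends) I = 1.85·e^(−0.0726·3/12) + 1.57·e^(−0.0726·6/12) = 3.3308
Current forward F = (S − I)·e^(rT) = (252.91 − 3.3308)·e^(0.0726·7/12) = 249.5792 × 1.043260 = 260.3760
Value (long) = (F − K)·e^(−rT) = (260.3760 − 239.93) × 0.958534 = 19.5982
Value = £19.60

£19.60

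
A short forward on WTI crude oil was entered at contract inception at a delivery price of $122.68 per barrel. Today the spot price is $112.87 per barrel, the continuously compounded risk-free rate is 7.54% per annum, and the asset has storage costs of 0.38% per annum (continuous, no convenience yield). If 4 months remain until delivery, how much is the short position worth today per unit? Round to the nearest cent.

$6.62 per barrel

Current fair forward for the remaining 4 months: F = S·e^((r + u)·T), (r + u) = 0.0754 + 0.0038 = 0.0792
F = 112.87 · e^(0.0792 × 4/12) = 112.87 × 1.026752 = 115.8895
Value of long forward = (F − K)·e^(−rT) = (115.8895 − 122.68) · e^(−0.0754·4/12)
= -6.7905 × 0.975180 = -6.62
Short position value = −(long value) = $6.62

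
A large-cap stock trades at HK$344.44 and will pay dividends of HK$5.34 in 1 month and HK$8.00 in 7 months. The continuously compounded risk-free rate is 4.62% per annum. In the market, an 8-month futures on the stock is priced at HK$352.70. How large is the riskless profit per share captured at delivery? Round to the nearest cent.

PV(dividends) I = 5.34·e^(−0.0462·1/12) + 8.00·e^(−0.0462·7/12) = 13.1068
Fair futures F* = (S − I)·e^(rT) = (344.44 − 13.1068)·e^0.030800 = 331.3332 × 1.031279 = 341.6970
Market HK$352.70 > fair 341.6970: forward overpriced → cash-and-carry (borrow at r, buy the stock and collect the dividends, short the forward).
Profit at T = |F_mkt − F*| = |352.70 − 341.6970| = HK$11.00 per share

HK$11.00 per share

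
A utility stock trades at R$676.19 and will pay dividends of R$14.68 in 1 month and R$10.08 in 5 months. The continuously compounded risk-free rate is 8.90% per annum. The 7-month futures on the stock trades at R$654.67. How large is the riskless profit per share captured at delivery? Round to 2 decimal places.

PV(dividends) I = 14.68·e^(−0.0890·1/12) + 10.08·e^(−0.0890·5/12) = 24.2846
Fair futures F* = (S − I)·e^(rT) = (676.19 − 24.2846)·e^0.051917 = 651.9054 × 1.053288 = 686.6441
Market R$654.67 < fair 686.6441: forward underpriced → reverse cash-and-carry (short the stock, invest proceeds at r, pay the dividends, go long the forward).
Profit at T = |F_mkt − F*| = |654.67 − 686.6441| = R$31.97 per share

R$31.97 per share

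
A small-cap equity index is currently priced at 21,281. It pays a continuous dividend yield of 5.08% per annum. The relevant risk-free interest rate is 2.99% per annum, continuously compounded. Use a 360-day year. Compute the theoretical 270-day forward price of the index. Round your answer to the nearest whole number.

F = S·e^((r − q)T) = 21281 · e^((0.0299 − 0.0508) × 270/360)
= 21281 · e^-0.015675 = 21281 × 0.984447
F = 20,950

20,950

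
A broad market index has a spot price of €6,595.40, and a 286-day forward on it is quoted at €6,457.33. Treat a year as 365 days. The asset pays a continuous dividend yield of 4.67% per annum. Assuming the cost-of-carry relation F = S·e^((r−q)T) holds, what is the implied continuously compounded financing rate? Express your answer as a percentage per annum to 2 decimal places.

From F = S·e^((r−q)T): (r − q) = ln(F/S)/T
ln(6457.33/6595.40) = ln(0.979066) = -0.021156
(r − q) = -0.021156 / (286/365) = -0.027000
r = ln(F/S)/T + q = -0.027000 + 0.0467 = 0.019700
r = 1.97%

1.97%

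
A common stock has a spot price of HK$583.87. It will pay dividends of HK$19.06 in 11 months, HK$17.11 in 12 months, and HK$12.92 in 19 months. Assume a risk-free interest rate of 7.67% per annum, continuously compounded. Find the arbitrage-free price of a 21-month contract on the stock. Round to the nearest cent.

HK$616.22

PV(dividends) I = 19.06·e^(−0.0767·11/12) + 17.11·e^(−0.0767·12/12) + 12.92·e^(−0.0767·19/12)
I = 17.7659 + 15.8467 + 11.4425 = 45.0551
F = (S − I)·e^(rT) = (583.87 − 45.0551) · e^(0.0767·21/12)
= 538.8149 · e^0.134225 = 538.8149 × 1.143650 = HK$616.22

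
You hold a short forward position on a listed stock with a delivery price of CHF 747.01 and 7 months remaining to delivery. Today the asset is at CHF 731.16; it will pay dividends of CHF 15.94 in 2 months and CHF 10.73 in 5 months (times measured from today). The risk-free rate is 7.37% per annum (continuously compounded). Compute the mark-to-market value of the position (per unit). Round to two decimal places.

CHF 10.57

PV(remaining dividends) I = 15.94·e^(−0.0737·2/12) + 10.73·e^(−0.0737·5/12) = 26.1509
Current forward F = (S − I)·e^(rT) = (731.16 − 26.1509)·e^(0.0737·7/12) = 705.0091 × 1.043929 = 735.9794
Value (long) = (F − K)·e^(−rT) = (735.9794 − 747.01) × 0.957919 = -10.5664
Short position value = −(long value) = CHF 10.57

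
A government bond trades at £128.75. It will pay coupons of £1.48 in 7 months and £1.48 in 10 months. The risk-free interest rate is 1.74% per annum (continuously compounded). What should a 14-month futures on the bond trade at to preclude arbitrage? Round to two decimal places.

£128.41

PV(coupons) I = 1.48·e^(−0.0174·7/12) + 1.48·e^(−0.0174·10/12)
I = 1.4651 + 1.4587 = 2.9238
F = (S − I)·e^(rT) = (128.75 − 2.9238) · e^(0.0174·14/12)
= 125.8262 · e^0.020300 = 125.8262 × 1.020507 = £128.41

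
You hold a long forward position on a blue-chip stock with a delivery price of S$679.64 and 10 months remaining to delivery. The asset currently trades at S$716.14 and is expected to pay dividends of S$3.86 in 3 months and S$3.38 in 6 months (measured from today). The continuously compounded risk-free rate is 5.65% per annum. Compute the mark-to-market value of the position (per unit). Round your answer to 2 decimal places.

PV(remaining dividends) I = 3.86·e^(−0.0565·3/12) + 3.38·e^(−0.0565·6/12) = 7.0917
Current forward F = (S − I)·e^(rT) = (716.14 − 7.0917)·e^(0.0565·10/12) = 709.0483 × 1.048209 = 743.2308
Value (long) = (F − K)·e^(−rT) = (743.2308 − 679.64) × 0.954008 = 60.6661
Value = S$60.67

S$60.67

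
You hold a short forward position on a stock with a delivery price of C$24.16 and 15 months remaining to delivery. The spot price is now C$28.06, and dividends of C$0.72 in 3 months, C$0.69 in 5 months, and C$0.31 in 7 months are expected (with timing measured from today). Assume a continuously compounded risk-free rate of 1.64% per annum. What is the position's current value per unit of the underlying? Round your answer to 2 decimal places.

-C$2.68

PV(remaining dividends) I = 0.72·e^(−0.0164·3/12) + 0.69·e^(−0.0164·5/12) + 0.31·e^(−0.0164·7/12) = 1.7094
Current forward F = (S − I)·e^(rT) = (28.06 − 1.7094)·e^(0.0164·15/12) = 26.3506 × 1.020712 = 26.8964
Value (long) = (F − K)·e^(−rT) = (26.8964 − 24.16) × 0.979709 = 2.6809
Short position value = −(long value) = -C$2.68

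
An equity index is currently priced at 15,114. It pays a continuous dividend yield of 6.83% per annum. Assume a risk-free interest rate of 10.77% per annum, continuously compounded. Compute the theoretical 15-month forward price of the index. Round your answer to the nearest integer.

F = S·e^((r − q)T) = 15114 · e^((0.1077 − 0.0683) × 15/12)
= 15114 · e^0.049250 = 15114 × 1.050483
F = 15,877

15,877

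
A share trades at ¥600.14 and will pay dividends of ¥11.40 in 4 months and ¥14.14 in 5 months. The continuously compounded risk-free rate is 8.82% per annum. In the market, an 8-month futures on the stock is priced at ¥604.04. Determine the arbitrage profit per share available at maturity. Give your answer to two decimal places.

¥6.25 per share

PV(dividends) I = 11.40·e^(−0.0882·4/12) + 14.14·e^(−0.0882·5/12) = 24.6995
Fair futures F* = (S − I)·e^(rT) = (600.14 − 24.6995)·e^0.058800 = 575.4405 × 1.060563 = 610.2909
Market ¥604.04 < fair 610.2909: forward underpriced → reverse cash-and-carry (short the stock, invest proceeds at r, pay the dividends, go long the forward).
Profit at T = |F_mkt − F*| = |604.04 − 610.2909| = ¥6.25 per share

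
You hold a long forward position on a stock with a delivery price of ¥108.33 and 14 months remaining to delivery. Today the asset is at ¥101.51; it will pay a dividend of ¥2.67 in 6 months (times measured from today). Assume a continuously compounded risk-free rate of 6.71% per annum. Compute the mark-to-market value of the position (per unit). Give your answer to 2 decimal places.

PV(remaining dividends) I = 2.67·e^(−0.0671·6/12) = 2.5819
Current forward F = (S − I)·e^(rT) = (101.51 − 2.5819)·e^(0.0671·14/12) = 98.9281 × 1.081429 = 106.9837
Value (long) = (F − K)·e^(−rT) = (106.9837 − 108.33) × 0.924702 = -1.2449
Value = -¥1.24

-¥1.24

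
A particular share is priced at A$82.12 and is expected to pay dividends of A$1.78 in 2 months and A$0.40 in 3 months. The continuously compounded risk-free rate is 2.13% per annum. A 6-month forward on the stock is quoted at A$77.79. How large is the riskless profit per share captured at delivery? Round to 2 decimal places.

A$3.01 per share

PV(dividends) I = 1.78·e^(−0.0213·2/12) + 0.40·e^(−0.0213·3/12) = 2.1716
Fair forward F* = (S − I)·e^(rT) = (82.12 − 2.1716)·e^0.010650 = 79.9484 × 1.010707 = 80.8044
Market A$77.79 < fair 80.8044: forward underpriced → reverse cash-and-carry (short the stock, invest proceeds at r, pay the dividends, go long the forward).
Profit at T = |F_mkt − F*| = |77.79 − 80.8044| = A$3.01 per share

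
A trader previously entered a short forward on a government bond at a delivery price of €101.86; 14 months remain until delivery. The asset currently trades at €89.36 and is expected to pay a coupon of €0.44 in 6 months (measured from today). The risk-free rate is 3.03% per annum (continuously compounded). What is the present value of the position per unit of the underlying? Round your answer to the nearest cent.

€9.40

PV(remaining coupons) I = 0.44·e^(−0.0303·6/12) = 0.4334
Current forward F = (S − I)·e^(rT) = (89.36 − 0.4334)·e^(0.0303·14/12) = 88.9266 × 1.035982 = 92.1264
Value (long) = (F − K)·e^(−rT) = (92.1264 − 101.86) × 0.965268 = -9.3955
Short position value = −(long value) = €9.40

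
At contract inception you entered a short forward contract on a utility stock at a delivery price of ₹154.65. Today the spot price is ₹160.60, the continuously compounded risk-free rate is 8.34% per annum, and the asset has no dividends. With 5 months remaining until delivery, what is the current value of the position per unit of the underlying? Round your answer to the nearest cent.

Current fair forward for the remaining 5 months: F = S·e^(r·T), r = 0.0834
F = 160.60 · e^(0.0834 × 5/12) = 160.60 × 1.035361 = 166.2790
Value of long forward = (F − K)·e^(−rT) = (166.2790 − 154.65) · e^(−0.0834·5/12)
= 11.6290 × 0.965847 = 11.23
Short position value = −(long value) = -₹11.23

-₹11.23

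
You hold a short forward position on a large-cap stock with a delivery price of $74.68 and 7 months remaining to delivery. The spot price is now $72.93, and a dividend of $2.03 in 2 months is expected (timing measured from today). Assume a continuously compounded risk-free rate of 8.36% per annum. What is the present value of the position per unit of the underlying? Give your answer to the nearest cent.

$0.20

PV(remaining dividends) I = 2.03·e^(−0.0836·2/12) = 2.0019
Current forward F = (S − I)·e^(rT) = (72.93 − 2.0019)·e^(0.0836·7/12) = 70.9281 × 1.049975 = 74.4727
Value (long) = (F − K)·e^(−rT) = (74.4727 − 74.68) × 0.952403 = -0.1974
Short position value = −(long value) = $0.20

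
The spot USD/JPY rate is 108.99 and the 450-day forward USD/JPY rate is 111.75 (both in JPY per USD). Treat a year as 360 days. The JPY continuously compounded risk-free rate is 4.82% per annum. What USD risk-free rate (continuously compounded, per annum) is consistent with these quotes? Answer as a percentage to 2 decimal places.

F = S·e^((r_JPY − r_USD)T) ⇒ r_USD = r_JPY − ln(F/S)/T
ln(111.75/108.99) = 0.025008; /(450/360) = 0.020006
r_USD = 0.0482 − 0.020006 = 0.028194
r_USD = 2.82%

2.82%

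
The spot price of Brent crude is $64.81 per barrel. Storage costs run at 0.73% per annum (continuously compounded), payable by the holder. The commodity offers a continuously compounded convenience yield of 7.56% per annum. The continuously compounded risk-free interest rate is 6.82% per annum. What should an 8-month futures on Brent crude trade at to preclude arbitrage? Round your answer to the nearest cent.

$64.81 per barrel

Net carry = r + u − y = 0.0682 + 0.0073 − 0.0756 = -0.0001
F = S·e^((r+u−y)T) = 64.81 · e^(-0.0001 × 8/12) = 64.81 · e^-0.000067
= 64.81 × 0.999933 = $64.81 per barrel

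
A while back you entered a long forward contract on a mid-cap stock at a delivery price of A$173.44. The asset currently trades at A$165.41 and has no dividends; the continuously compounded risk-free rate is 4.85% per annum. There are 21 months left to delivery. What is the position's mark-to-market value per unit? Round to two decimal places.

A$6.08

Current fair forward for the remaining 21 months: F = S·e^(r·T), r = 0.0485
F = 165.41 · e^(0.0485 × 21/12) = 165.41 × 1.088581 = 180.0622
Value of long forward = (F − K)·e^(−rT) = (180.0622 − 173.44) · e^(−0.0485·21/12)
= 6.6222 × 0.918627 = 6.08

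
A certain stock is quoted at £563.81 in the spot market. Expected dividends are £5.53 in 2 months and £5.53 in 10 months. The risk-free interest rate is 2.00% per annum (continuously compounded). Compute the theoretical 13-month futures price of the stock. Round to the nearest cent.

£564.97

PV(dividends) I = 5.53·e^(−0.0200·2/12) + 5.53·e^(−0.0200·10/12)
I = 5.5116 + 5.4386 = 10.9502
F = (S − I)·e^(rT) = (563.81 − 10.9502) · e^(0.0200·13/12)
= 552.8598 · e^0.021667 = 552.8598 × 1.021903 = £564.97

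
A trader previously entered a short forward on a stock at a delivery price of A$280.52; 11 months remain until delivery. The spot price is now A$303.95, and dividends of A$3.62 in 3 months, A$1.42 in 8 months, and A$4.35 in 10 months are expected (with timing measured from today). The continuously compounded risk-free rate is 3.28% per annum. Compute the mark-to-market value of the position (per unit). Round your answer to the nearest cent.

PV(remaining dividends) I = 3.62·e^(−0.0328·3/12) + 1.42·e^(−0.0328·8/12) + 4.35·e^(−0.0328·10/12) = 9.2124
Current forward F = (S − I)·e^(rT) = (303.95 − 9.2124)·e^(0.0328·11/12) = 294.7376 × 1.030523 = 303.7339
Value (long) = (F − K)·e^(−rT) = (303.7339 − 280.52) × 0.970381 = 22.5263
Short position value = −(long value) = -A$22.53

-A$22.53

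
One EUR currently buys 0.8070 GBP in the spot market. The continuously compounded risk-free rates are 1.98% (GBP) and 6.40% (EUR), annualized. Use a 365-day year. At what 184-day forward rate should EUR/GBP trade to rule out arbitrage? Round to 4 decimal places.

0.7892

F = S·e^((r_GBP − r_EUR)T) = 0.8070 · e^((0.0198 − 0.0640) × 184/365)
= 0.8070 · e^-0.022282 = 0.8070 × 0.977964
F = 0.7892 GBP per EUR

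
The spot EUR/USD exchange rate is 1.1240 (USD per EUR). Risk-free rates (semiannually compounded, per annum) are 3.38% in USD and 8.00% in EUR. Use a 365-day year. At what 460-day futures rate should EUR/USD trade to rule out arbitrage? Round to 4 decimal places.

1.0621

By covered interest parity, F = S · (1+r_USD/2)^(2T) / (1+r_EUR/2)^(2T)
= 1.1240 × 1.043146 / 1.103909 = 1.1240 × 0.944957
F = 1.0621 USD per EUR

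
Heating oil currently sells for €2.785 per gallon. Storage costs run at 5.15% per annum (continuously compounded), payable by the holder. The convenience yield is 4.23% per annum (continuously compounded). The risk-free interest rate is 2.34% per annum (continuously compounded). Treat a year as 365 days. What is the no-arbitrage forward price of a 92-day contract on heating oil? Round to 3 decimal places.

Net carry = r + u − y = 0.0234 + 0.0515 − 0.0423 = 0.0326
F = S·e^((r+u−y)T) = 2.785 · e^(0.0326 × 92/365) = 2.785 · e^0.008217
= 2.785 × 1.008251 = €2.808 per gallon

€2.808 per gallon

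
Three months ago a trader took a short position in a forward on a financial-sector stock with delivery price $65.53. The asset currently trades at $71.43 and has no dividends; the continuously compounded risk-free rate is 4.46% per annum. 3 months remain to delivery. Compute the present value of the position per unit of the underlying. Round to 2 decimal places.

-$6.63

Current fair forward for the remaining 3 months: F = S·e^(r·T), r = 0.0446
F = 71.43 · e^(0.0446 × 3/12) = 71.43 × 1.011212 = 72.2309
Value of long forward = (F − K)·e^(−rT) = (72.2309 − 65.53) · e^(−0.0446·3/12)
= 6.7009 × 0.988912 = 6.63
Short position value = −(long value) = -$6.63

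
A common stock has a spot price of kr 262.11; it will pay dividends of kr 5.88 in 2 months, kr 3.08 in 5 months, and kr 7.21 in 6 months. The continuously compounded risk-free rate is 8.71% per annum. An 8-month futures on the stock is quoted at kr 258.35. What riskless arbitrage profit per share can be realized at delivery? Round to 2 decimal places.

PV(dividends) I = 5.88·e^(−0.0871·2/12) + 3.08·e^(−0.0871·5/12) + 7.21·e^(−0.0871·6/12) = 15.6682
Fair futures F* = (S − I)·e^(rT) = (262.11 − 15.6682)·e^0.058067 = 246.4418 × 1.059786 = 261.1756
Market kr 258.35 < fair 261.1756: forward underpriced → reverse cash-and-carry (short the stock, invest proceeds at r, pay the dividends, go long the forward).
Profit at T = |F_mkt − F*| = |258.35 − 261.1756| = kr 2.83 per share

kr 2.83 per share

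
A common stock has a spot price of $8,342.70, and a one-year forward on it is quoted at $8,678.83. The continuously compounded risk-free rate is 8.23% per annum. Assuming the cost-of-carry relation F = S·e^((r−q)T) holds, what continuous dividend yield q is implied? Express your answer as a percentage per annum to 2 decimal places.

From F = S·e^((r−q)T): (r − q) = ln(F/S)/T
ln(8678.83/8342.70) = ln(1.040290) = 0.039500
(r − q) = 0.039500 / (12/12) = 0.039500
q = r − ln(F/S)/T = 0.0823 − 0.039500 = 0.042800
q = 4.28%

4.28%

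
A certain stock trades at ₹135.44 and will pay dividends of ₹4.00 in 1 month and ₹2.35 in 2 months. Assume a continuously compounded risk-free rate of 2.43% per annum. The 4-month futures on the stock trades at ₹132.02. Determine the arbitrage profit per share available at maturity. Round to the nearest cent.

₹1.86 per share

PV(dividends) I = 4.00·e^(−0.0243·1/12) + 2.35·e^(−0.0243·2/12) = 6.3324
Fair futures F* = (S − I)·e^(rT) = (135.44 − 6.3324)·e^0.008100 = 129.1076 × 1.008133 = 130.1576
Market ₹132.02 > fair 130.1576: forward overpriced → cash-and-carry (borrow at r, buy the stock and collect the dividends, short the forward).
Profit at T = |F_mkt − F*| = |132.02 − 130.1576| = ₹1.86 per share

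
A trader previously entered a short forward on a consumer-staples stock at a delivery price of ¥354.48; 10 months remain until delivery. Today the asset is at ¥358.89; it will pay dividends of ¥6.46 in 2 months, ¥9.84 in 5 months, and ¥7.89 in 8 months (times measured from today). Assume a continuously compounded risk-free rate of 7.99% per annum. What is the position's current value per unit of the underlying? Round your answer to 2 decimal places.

-¥3.87

PV(remaining dividends) I = 6.46·e^(−0.0799·2/12) + 9.84·e^(−0.0799·5/12) + 7.89·e^(−0.0799·8/12) = 23.3731
Current forward F = (S − I)·e^(rT) = (358.89 − 23.3731)·e^(0.0799·10/12) = 335.5169 × 1.068850 = 358.6172
Value (long) = (F − K)·e^(−rT) = (358.6172 − 354.48) × 0.935585 = 3.8707
Short position value = −(long value) = -¥3.87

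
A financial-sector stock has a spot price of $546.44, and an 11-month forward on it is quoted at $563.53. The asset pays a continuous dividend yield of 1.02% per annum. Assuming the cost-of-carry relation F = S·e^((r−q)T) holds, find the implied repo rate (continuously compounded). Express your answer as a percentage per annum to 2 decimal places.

4.38%

From F = S·e^((r−q)T): (r − q) = ln(F/S)/T
ln(563.53/546.44) = ln(1.031275) = 0.030796
(r − q) = 0.030796 / (11/12) = 0.033596
r = ln(F/S)/T + q = 0.033596 + 0.0102 = 0.043796
r = 4.38%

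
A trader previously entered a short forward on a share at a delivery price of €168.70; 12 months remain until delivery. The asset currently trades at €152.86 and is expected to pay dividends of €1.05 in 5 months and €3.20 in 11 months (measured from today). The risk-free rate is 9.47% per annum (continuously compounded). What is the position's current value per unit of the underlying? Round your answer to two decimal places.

PV(remaining dividends) I = 1.05·e^(−0.0947·5/12) + 3.20·e^(−0.0947·11/12) = 3.9433
Current forward F = (S − I)·e^(rT) = (152.86 − 3.9433)·e^(0.0947·12/12) = 148.9167 × 1.099329 = 163.7084
Value (long) = (F − K)·e^(−rT) = (163.7084 − 168.70) × 0.909646 = -4.5406
Short position value = −(long value) = €4.54

€4.54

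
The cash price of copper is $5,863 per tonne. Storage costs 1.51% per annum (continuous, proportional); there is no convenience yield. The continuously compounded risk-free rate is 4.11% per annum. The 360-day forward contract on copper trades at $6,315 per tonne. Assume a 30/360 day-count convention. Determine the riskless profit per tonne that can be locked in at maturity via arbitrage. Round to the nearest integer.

Fair forward: F* = S·e^(carry·T), with carry = (r + u) = 0.0411 + 0.0151 = 0.0562
F* = 5863 · e^(0.0562 × 360/360) = 5863 · e^0.056200 = 5863 × 1.057809 = $6201.9342
Market $6315 > fair $6201.9342: forward overpriced → cash-and-carry (buy spot, short the forward).
At maturity, profit = |F_mkt − F*| = |6315 − 6201.9342| = $113 per tonne

$113 per tonne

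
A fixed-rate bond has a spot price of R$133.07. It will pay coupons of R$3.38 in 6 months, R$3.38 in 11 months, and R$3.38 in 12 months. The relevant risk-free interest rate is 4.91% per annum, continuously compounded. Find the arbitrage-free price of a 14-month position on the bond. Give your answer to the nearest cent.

PV(coupons) I = 3.38·e^(−0.0491·6/12) + 3.38·e^(−0.0491·11/12) + 3.38·e^(−0.0491·12/12)
I = 3.2980 + 3.2312 + 3.2181 = 9.7473
F = (S − I)·e^(rT) = (133.07 − 9.7473) · e^(0.0491·14/12)
= 123.3227 · e^0.057283 = 123.3227 × 1.058955 = R$130.59

R$130.59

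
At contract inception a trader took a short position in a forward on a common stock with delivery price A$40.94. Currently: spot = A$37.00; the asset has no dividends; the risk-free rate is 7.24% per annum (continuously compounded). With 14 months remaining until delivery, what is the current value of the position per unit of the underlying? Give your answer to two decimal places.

Current fair forward for the remaining 14 months: F = S·e^(r·T), r = 0.0724
F = 37.00 · e^(0.0724 × 14/12) = 37.00 × 1.088137 = 40.2611
Value of long forward = (F − K)·e^(−rT) = (40.2611 − 40.94) · e^(−0.0724·14/12)
= -0.6789 × 0.919002 = -0.62
Short position value = −(long value) = A$0.62

A$0.62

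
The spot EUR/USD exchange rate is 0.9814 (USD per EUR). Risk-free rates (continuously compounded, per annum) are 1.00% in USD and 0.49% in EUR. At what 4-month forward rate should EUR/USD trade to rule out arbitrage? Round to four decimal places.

F = S·e^((r_USD − r_EUR)T) = 0.9814 · e^((0.0100 − 0.0049) × 4/12)
= 0.9814 · e^0.001700 = 0.9814 × 1.001701
F = 0.9831 USD per EUR

0.9831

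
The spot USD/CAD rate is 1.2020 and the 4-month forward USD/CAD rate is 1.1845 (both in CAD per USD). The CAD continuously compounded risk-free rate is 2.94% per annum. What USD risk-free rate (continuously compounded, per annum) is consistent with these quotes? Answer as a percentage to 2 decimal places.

F = S·e^((r_CAD − r_USD)T) ⇒ r_USD = r_CAD − ln(F/S)/T
ln(1.1845/1.2020) = -0.014666; /(4/12) = -0.043998
r_USD = 0.0294 + 0.043998 = 0.073398
r_USD = 7.34%

7.34%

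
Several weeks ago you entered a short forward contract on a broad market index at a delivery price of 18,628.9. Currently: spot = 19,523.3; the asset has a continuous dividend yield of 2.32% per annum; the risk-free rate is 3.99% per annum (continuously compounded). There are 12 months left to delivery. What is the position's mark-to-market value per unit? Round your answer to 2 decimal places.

Current fair forward for the remaining 12 months: F = S·e^((r − q)·T), (r − q) = 0.0399 − 0.0232 = 0.0167
F = 19523.3 · e^(0.0167 × 12/12) = 19523.3 × 1.01684022 = 19852.0767
Value of long forward = (F − K)·e^(−rT) = (19852.0767 − 18628.9) · e^(−0.0399·12/12)
= 1223.1767 × 0.96088552 = 1175.33
Short position value = −(long value) = -1175.33

-1175.33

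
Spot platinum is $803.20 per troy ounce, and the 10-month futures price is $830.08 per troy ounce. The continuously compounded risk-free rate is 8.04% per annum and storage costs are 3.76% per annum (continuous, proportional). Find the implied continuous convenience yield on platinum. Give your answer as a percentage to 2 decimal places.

F = S·e^((r+u−y)T) ⇒ (r+u−y) = ln(F/S)/T
ln(830.08/803.20) = 0.032918; /T ⇒ 0.039502
y = r + u − ln(F/S)/T = 0.0804 + 0.0376 − 0.039502 = 0.078498
y = 7.85%

7.85%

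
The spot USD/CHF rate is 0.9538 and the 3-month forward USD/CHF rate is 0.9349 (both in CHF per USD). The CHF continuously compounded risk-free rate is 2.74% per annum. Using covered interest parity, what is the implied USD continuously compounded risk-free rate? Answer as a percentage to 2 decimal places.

10.75%

F = S·e^((r_CHF − r_USD)T) ⇒ r_USD = r_CHF − ln(F/S)/T
ln(0.9349/0.9538) = -0.020014; /(3/12) = -0.080056
r_USD = 0.0274 + 0.080056 = 0.107456
r_USD = 10.75%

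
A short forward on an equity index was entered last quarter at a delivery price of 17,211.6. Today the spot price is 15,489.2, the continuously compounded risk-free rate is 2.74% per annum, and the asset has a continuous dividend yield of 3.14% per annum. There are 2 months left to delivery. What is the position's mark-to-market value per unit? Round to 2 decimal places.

1724.83

Current fair forward for the remaining 2 months: F = S·e^((r − q)·T), (r − q) = 0.0274 − 0.0314 = -0.0040
F = 15489.2 · e^(-0.0040 × 2/12) = 15489.2 × 0.99933356 = 15478.8774
Value of long forward = (F − K)·e^(−rT) = (15478.8774 − 17211.6) · e^(−0.0274·2/12)
= -1732.7226 × 0.99544374 = -1724.83
Short position value = −(long value) = 1724.83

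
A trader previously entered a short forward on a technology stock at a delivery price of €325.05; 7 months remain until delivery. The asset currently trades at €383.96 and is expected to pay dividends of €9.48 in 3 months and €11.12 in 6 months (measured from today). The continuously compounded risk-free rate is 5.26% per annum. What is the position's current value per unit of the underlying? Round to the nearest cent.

PV(remaining dividends) I = 9.48·e^(−0.0526·3/12) + 11.12·e^(−0.0526·6/12) = 20.1875
Current forward F = (S − I)·e^(rT) = (383.96 − 20.1875)·e^(0.0526·7/12) = 363.7725 × 1.031159 = 375.1073
Value (long) = (F − K)·e^(−rT) = (375.1073 − 325.05) × 0.969783 = 48.5447
Short position value = −(long value) = -€48.54

-€48.54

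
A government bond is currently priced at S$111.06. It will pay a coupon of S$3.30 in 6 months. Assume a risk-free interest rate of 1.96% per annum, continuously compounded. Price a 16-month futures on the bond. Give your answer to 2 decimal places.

S$110.65

PV(coupons) I = 3.30·e^(−0.0196·6/12)
I = 3.2678
F = (S − I)·e^(rT) = (111.06 − 3.2678) · e^(0.0196·16/12)
= 107.7922 · e^0.026133 = 107.7922 × 1.026477 = S$110.65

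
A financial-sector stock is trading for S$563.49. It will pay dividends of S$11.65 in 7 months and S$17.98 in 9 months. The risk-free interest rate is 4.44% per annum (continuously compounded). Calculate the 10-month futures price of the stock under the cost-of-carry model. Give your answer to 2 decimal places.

S$554.90

PV(dividends) I = 11.65·e^(−0.0444·7/12) + 17.98·e^(−0.0444·9/12)
I = 11.3521 + 17.3911 = 28.7432
F = (S − I)·e^(rT) = (563.49 − 28.7432) · e^(0.0444·10/12)
= 534.7468 · e^0.037000 = 534.7468 × 1.037693 = S$554.90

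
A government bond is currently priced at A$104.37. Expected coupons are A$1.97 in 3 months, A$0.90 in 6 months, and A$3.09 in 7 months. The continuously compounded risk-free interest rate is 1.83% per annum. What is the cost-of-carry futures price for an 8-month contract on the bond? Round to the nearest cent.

PV(coupons) I = 1.97·e^(−0.0183·3/12) + 0.90·e^(−0.0183·6/12) + 3.09·e^(−0.0183·7/12)
I = 1.9610 + 0.8918 + 3.0572 = 5.9100
F = (S − I)·e^(rT) = (104.37 − 5.9100) · e^(0.0183·8/12)
= 98.4600 · e^0.012200 = 98.4600 × 1.012275 = A$99.67

A$99.67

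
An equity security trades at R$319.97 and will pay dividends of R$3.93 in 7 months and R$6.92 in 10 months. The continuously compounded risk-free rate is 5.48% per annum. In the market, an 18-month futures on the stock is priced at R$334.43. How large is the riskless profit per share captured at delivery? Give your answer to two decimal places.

R$1.64 per share

PV(dividends) I = 3.93·e^(−0.0548·7/12) + 6.92·e^(−0.0548·10/12) = 10.4175
Fair futures F* = (S − I)·e^(rT) = (319.97 − 10.4175)·e^0.082200 = 309.5525 × 1.085673 = 336.0728
Market R$334.43 < fair 336.0728: forward underpriced → reverse cash-and-carry (short the stock, invest proceeds at r, pay the dividends, go long the forward).
Profit at T = |F_mkt − F*| = |334.43 − 336.0728| = R$1.64 per share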